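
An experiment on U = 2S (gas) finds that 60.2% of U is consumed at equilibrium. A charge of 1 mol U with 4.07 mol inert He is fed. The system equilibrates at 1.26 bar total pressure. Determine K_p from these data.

Let X = conversion of U (basis 1 mol U); extent of reaction ξ = X.
Species balance: n_U = 1 − X; n_S = 2X; n_I = 4.07 (inert).
n_T = Σnᵢ = 5.07 + X.
At X = 0.602: n_U = 0.398, n_S = 1.2, n_T = 5.67.
p_i = (n_i/n_T)·P. K_p = p_S^2 / (p_U) = 0.809 bar.

K_p = 0.809 bar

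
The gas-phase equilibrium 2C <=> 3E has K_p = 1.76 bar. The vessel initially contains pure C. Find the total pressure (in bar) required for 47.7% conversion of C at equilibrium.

Basis: 1 mol C initially; let X = conversion of C. Extent ξ = 0.5X.
Moles: n_C = 1 − X; n_E = 1.5X.
Total moles n_T = 1 + 0.5X.
K_p = p_E^3 / (p_C^2) with p_i = (n_i/n_T)·P.
At X = 0.477: the mole-fraction product g(X) = Π y_i^ν_i = 1.081. Since K_p = g(X)·P^{1}, P = (K_p/g)^(1/1) = (1.76/1.081)^(1/1) = 1.63 bar.

P = 1.63 bar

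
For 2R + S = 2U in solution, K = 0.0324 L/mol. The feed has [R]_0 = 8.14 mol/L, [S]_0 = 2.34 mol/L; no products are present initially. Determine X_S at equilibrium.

Let X = conversion of S; extent ξ = 2.34·X mol/L.
Concentrations: [R] = 8.14 − 4.68X; [S] = 2.34 − 2.34X; [U] = 4.68X.
K = [U]^2 / ([R]^2 [S]).
Solving K = 0.0324 for X ∈ (0,1): X = 0.322.

X = 0.322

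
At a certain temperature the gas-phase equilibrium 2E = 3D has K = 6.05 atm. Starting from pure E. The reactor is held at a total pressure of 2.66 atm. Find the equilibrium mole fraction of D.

y_D = 0.651

Let X = conversion of E (basis 1 mol E); extent of reaction ξ = 0.5X.
Mole table: n_E = 1 − X; n_D = 1.5X.
Summing: n_T = 1 + 0.5X.
Mole fractions y_i = n_i/n_T; K = p_D^3 / (p_E^2) with p_i = y_i·P.
Substituting and setting equal to 6.05 atm gives a polynomial in X; the root in (0,1) is X = 0.555.
Then n_D = 0.832, n_T = 1.28, so y_D = 0.651.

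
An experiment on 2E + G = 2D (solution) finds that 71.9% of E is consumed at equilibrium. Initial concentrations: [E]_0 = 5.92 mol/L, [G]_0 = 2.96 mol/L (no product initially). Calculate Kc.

Let X = conversion of E.
Concentrations: [E] = 5.92 − 5.92X; [G] = 2.96 − 2.96X; [D] = 5.92X.
At X = 0.719: [E] = 1.66, [G] = 0.832, [D] = 4.26.
Kc = [D]^2 / ([E]^2 [G]) = 7.87 L/mol.

Kc = 7.87 L/mol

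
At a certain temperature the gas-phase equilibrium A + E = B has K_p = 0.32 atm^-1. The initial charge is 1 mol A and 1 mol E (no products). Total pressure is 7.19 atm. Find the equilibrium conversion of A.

X = 0.450

Take 1 mol A as basis and let X be its fractional conversion, so ξ = X.
Species balance: n_A = 1 − X; n_E = 1 − X; n_B = X.
n_T = Σnᵢ = 2 − X.
Mole fractions y_i = n_i/n_T; K_p = p_B / (p_A p_E) with p_i = y_i·P.
Equating to 0.32 atm^-1 and solving on 0 < X < 1: X = 0.450.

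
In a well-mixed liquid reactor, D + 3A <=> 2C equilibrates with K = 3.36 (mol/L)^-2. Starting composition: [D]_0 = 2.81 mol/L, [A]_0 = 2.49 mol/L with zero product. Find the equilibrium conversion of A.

Let X = conversion of A; extent ξ = 2.49X/3 mol/L.
Concentrations: [D] = 2.81 − 0.83X; [A] = 2.49 − 2.49X; [C] = 1.66X.
K = [C]^2 / ([D] [A]^3).
Solving K = 3.36 for X ∈ (0,1): X = 0.759.

X = 0.759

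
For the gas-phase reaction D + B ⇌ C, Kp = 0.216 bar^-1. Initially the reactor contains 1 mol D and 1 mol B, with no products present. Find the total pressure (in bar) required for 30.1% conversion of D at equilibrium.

P = 4.85 bar

Basis: 1 mol D initially; let X = conversion of D. Extent ξ = X.
Species balance: n_D = 1 − X; n_B = 1 − X; n_C = X.
Summing: n_T = 2 − X.
Kp = p_C / (p_D p_B) with p_i = (n_i/n_T)·P.
At X = 0.301: the mole-fraction product g(X) = Π y_i^ν_i = 1.047. Since Kp = g(X)·P^{-1}, P = (g/Kp)^(1/1) = (1.047/0.216)^(1/1) = 4.85 bar.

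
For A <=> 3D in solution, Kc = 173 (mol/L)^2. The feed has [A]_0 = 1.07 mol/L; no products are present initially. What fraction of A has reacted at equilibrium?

Let X = conversion of A; extent ξ = 1.07·X mol/L.
Concentrations: [A] = 1.07 − 1.07X; [D] = 3.21X.
Kc = [D]^3 / ([A]).
Solving Kc = 173 for X ∈ (0,1): X = 0.879.

X = 0.879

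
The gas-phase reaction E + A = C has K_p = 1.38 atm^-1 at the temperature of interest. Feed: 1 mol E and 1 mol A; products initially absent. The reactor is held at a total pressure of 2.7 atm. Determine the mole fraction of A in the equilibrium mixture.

y_A = 0.315

Basis: 1 mol E initially; let X = conversion of E. Extent ξ = X.
Moles: n_E = 1 − X; n_A = 1 − X; n_C = X.
n_T = Σnᵢ = 2 − X.
Mole fractions y_i = n_i/n_T; K_p = p_C / (p_E p_A) with p_i = y_i·P.
This yields a degree-2 equation in X; solving on (0,1), X = 0.540.
Then n_A = 0.46, n_T = 1.46, so y_A = 0.315.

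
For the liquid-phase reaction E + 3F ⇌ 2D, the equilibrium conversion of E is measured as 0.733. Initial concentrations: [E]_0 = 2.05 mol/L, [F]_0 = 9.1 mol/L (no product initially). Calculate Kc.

Let X = conversion of E.
Concentrations: [E] = 2.05 − 2.05X; [F] = 9.1 − 6.15X; [D] = 4.1X.
At X = 0.733: [E] = 0.547, [F] = 4.59, [D] = 3.01.
Kc = [D]^2 / ([E] [F]^3) = 0.17 (mol/L)^-2.

Kc = 0.17 (mol/L)^-2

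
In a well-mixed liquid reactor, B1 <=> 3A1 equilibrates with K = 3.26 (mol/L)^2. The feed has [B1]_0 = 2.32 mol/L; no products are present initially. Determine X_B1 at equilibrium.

X = 0.256

Let X = conversion of B1; extent ξ = 2.32·X mol/L.
Concentrations: [B1] = 2.32 − 2.32X; [A1] = 6.96X.
K = [A1]^3 / ([B1]).
This equals 3.26 at X = 0.256 (the root in 0 < X < 1).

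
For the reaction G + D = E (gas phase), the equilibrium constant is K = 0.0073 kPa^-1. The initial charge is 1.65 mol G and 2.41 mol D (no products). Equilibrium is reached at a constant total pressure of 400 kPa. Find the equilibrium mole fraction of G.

Basis: 1.65 mol G initially; let X = conversion of G. Extent ξ = 1.65X.
Species balance: n_G = 1.65 − 1.65X; n_D = 2.41 − 1.65X; n_E = 1.65X.
Total moles n_T = 4.06 − 1.65X.
With p_i = (n_i/n_T)P, K = p_E / (p_G p_D).
Substituting and setting equal to 0.0073 kPa^-1 gives a polynomial in X; the root in (0,1) is X = 0.578.
Then n_G = 0.696, n_T = 3.11, so y_G = 0.224.

y_G = 0.224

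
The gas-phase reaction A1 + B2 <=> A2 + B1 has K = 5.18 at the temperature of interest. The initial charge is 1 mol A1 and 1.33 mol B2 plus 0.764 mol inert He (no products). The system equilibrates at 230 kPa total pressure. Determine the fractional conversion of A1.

X = 0.783

Basis: 1 mol A1 initially; let X = conversion of A1. Extent ξ = X.
At extent ξ: n_A1 = 1 − X; n_B2 = 1.33 − X; n_A2 = X; n_B1 = X; n_I = 0.764 (inert).
Since Δν = 0, n_T = 3.09 throughout.
Mole fractions y_i = n_i/n_T; K = p_A2 p_B1 / (p_A1 p_B2) with p_i = y_i·P.
This yields a degree-2 equation in X; solving on (0,1), X = 0.783.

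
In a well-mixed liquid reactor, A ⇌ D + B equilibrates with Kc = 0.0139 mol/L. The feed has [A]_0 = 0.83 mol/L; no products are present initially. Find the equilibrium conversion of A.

Let X = conversion of A; extent ξ = 0.83·X mol/L.
Concentrations: [A] = 0.83 − 0.83X; [D] = 0.83X; [B] = 0.83X.
Kc = [D] [B] / ([A]).
Solving Kc = 0.0139 for X ∈ (0,1): X = 0.121.

X = 0.121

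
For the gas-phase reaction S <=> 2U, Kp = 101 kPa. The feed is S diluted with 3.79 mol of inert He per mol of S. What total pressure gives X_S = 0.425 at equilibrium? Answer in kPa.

Take 1 mol S as basis and let X be its fractional conversion, so ξ = X.
Mole table: n_S = 1 − X; n_U = 2X; n_I = 3.79 (inert).
n_T = Σnᵢ = 4.79 + X.
Kp = p_U^2 / (p_S) with p_i = (n_i/n_T)·P.
At X = 0.425: the mole-fraction product g(X) = Π y_i^ν_i = 0.2409. Since Kp = g(X)·P^{1}, P = (Kp/g)^(1/1) = (101/0.2409)^(1/1) = 419 kPa.

P = 419 kPa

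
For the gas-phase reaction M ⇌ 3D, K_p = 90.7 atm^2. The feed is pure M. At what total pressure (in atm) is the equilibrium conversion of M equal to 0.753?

P = 3.49 atm

Take 1 mol M as basis and let X be its fractional conversion, so ξ = X.
Moles: n_M = 1 − X; n_D = 3X.
Summing: n_T = 1 + 2X.
K_p = p_D^3 / (p_M) with p_i = (n_i/n_T)·P.
At X = 0.753: the mole-fraction product g(X) = Π y_i^ν_i = 7.432. Since K_p = g(X)·P^{2}, P = (K_p/g)^(1/2) = (90.7/7.432)^(1/2) = 3.49 atm.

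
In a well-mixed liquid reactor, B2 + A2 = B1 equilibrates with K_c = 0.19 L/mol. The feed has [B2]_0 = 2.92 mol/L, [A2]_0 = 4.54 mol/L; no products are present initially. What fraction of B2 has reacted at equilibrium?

X = 0.392

Let X = conversion of B2; extent ξ = 2.92·X mol/L.
Concentrations: [B2] = 2.92 − 2.92X; [A2] = 4.54 − 2.92X; [B1] = 2.92X.
K_c = [B1] / ([B2] [A2]).
Setting equal to 0.19 and solving for X on (0,1) gives X = 0.392.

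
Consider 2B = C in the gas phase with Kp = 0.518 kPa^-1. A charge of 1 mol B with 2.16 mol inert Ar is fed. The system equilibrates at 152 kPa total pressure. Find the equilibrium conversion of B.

X = 0.877

Basis: 1 mol B initially; let X = conversion of B. Extent ξ = 0.5X.
At extent ξ: n_B = 1 − X; n_C = 0.5X; n_I = 2.16 (inert).
n_T = Σnᵢ = 3.16 − 0.5X.
Mole fractions y_i = n_i/n_T; Kp = p_C / (p_B^2) with p_i = y_i·P.
Equating to 0.518 kPa^-1 and solving on 0 < X < 1: X = 0.877.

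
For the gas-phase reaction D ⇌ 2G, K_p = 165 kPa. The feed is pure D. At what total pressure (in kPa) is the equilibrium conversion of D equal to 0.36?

Basis: 1 mol D initially; let X = conversion of D. Extent ξ = X.
Mole table: n_D = 1 − X; n_G = 2X.
Summing: n_T = 1 + X.
K_p = p_G^2 / (p_D) with p_i = (n_i/n_T)·P.
At X = 0.36: the mole-fraction product g(X) = Π y_i^ν_i = 0.5956. Since K_p = g(X)·P^{1}, P = (K_p/g)^(1/1) = (165/0.5956)^(1/1) = 277 kPa.

P = 277 kPa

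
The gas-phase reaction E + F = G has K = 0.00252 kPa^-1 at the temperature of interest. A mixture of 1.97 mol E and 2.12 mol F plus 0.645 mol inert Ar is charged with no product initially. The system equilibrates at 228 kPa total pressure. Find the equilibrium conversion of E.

X = 0.187

Let X = conversion of E (basis 1.97 mol E); extent of reaction ξ = 1.97X.
At extent ξ: n_E = 1.97 − 1.97X; n_F = 2.12 − 1.97X; n_G = 1.97X; n_I = 0.645 (inert).
Summing: n_T = 4.73 − 1.97X.
Mole fractions y_i = n_i/n_T; K = p_G / (p_E p_F) with p_i = y_i·P.
This yields a degree-2 equation in X; solving on (0,1), X = 0.187.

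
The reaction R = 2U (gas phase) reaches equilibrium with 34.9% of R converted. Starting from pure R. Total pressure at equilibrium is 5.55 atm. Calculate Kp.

Kp = 3.08 atm

Basis: 1 mol R initially; let X = conversion of R. Extent ξ = X.
Moles: n_R = 1 − X; n_U = 2X.
Total moles n_T = 1 + X.
At X = 0.349: n_R = 0.651, n_U = 0.698, n_T = 1.35.
p_i = (n_i/n_T)·P. Kp = p_U^2 / (p_R) = 3.08 atm.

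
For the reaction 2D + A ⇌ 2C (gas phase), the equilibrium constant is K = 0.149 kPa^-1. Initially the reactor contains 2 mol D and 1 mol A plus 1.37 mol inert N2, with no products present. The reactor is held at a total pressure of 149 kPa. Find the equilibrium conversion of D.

Let X = conversion of D (basis 2 mol D); extent of reaction ξ = X.
Mole table: n_D = 2 − 2X; n_A = 1 − X; n_C = 2X; n_I = 1.37 (inert).
Summing: n_T = 4.37 − X.
y_i = n_i/n_T, p_i = y_i·P. K = p_C^2 / (p_D^2 p_A).
Setting this equal to 0.149 kPa^-1 and taking the physical root (0 < X < 1) gives X = 0.604.

X = 0.604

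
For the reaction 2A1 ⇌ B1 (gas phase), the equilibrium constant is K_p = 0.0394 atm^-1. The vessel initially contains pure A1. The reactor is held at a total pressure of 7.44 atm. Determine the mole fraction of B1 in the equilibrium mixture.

Take 1 mol A1 as basis and let X be its fractional conversion, so ξ = 0.5X.
At extent ξ: n_A1 = 1 − X; n_B1 = 0.5X.
Total moles n_T = 1 − 0.5X.
Mole fractions y_i = n_i/n_T; K_p = p_B1 / (p_A1^2) with p_i = y_i·P.
Substituting and setting equal to 0.0394 atm^-1 gives a polynomial in X; the root in (0,1) is X = 0.322.
Then n_B1 = 0.161, n_T = 0.839, so y_B1 = 0.192.

y_B1 = 0.192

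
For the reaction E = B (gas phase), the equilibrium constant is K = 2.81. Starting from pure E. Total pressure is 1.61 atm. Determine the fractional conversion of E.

Basis: 1 mol E initially; let X = conversion of E. Extent ξ = X.
Species balance: n_E = 1 − X; n_B = X.
Total moles n_T = 1 (Δν = 0, constant).
Mole fractions y_i = n_i/n_T; K = p_B / (p_E) with p_i = y_i·P.
Setting this equal to 2.81 and taking the physical root (0 < X < 1) gives X = 0.738.

X = 0.738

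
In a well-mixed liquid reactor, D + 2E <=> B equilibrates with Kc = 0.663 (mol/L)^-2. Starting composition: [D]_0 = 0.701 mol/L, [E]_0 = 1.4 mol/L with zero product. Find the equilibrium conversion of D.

X = 0.352

Let X = conversion of D; extent ξ = 0.701·X mol/L.
Concentrations: [D] = 0.701 − 0.701X; [E] = 1.4 − 1.4X; [B] = 0.701X.
Kc = [B] / ([D] [E]^2).
Equating to 0.663 (mol/L)^-2: the physical root is X = 0.352.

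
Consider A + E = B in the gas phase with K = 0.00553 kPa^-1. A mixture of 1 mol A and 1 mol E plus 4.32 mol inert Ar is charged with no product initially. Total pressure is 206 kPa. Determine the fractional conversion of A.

Basis: 1 mol A initially; let X = conversion of A. Extent ξ = X.
Moles: n_A = 1 − X; n_E = 1 − X; n_B = X; n_I = 4.32 (inert).
n_T = Σnᵢ = 6.32 − X.
Mole fractions y_i = n_i/n_T; K = p_B / (p_A p_E) with p_i = y_i·P.
Setting this equal to 0.00553 kPa^-1 and taking the physical root (0 < X < 1) gives X = 0.137.

X = 0.137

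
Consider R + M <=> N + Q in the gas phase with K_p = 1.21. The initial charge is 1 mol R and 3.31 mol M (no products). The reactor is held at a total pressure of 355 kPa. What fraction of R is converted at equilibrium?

X = 0.793

Basis: 1 mol R initially; let X = conversion of R. Extent ξ = X.
Moles: n_R = 1 − X; n_M = 3.31 − X; n_N = X; n_Q = X.
Total moles n_T = 4.31 (Δν = 0, constant).
Mole fractions y_i = n_i/n_T; K_p = p_N p_Q / (p_R p_M) with p_i = y_i·P.
Setting this equal to 1.21 and taking the physical root (0 < X < 1) gives X = 0.793.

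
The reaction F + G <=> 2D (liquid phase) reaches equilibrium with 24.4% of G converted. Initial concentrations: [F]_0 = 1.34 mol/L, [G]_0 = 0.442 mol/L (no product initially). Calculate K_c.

K_c = 0.113

Let X = conversion of G.
Concentrations: [F] = 1.34 − 0.442X; [G] = 0.442 − 0.442X; [D] = 0.884X.
At X = 0.244: [F] = 1.23, [G] = 0.334, [D] = 0.216.
K_c = [D]^2 / ([F] [G]) = 0.113.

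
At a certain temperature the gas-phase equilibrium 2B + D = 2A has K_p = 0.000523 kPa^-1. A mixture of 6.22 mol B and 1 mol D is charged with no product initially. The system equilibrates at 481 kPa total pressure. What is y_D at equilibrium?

y_D = 0.088

Let X = conversion of D (basis 1 mol D); extent of reaction ξ = X.
Species balance: n_B = 6.22 − 2X; n_D = 1 − X; n_A = 2X.
n_T = Σnᵢ = 7.22 − X.
With p_i = (n_i/n_T)P, K_p = p_A^2 / (p_B^2 p_D).
Equating to 0.000523 kPa^-1 and solving on 0 < X < 1: X = 0.402.
Then n_D = 0.598, n_T = 6.82, so y_D = 0.088.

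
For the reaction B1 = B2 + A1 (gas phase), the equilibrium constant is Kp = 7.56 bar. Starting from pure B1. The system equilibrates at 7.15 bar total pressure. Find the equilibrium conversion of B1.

X = 0.717

Let X = conversion of B1 (basis 1 mol B1); extent of reaction ξ = X.
Mole table: n_B1 = 1 − X; n_B2 = X; n_A1 = X.
Total moles n_T = 1 + X.
With p_i = (n_i/n_T)P, Kp = p_B2 p_A1 / (p_B1).
Equating to 7.56 bar and solving on 0 < X < 1: X = 0.717.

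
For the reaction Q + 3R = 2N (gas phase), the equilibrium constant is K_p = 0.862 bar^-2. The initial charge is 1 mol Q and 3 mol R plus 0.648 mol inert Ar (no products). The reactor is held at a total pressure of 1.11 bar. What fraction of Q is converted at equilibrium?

Basis: 1 mol Q initially; let X = conversion of Q. Extent ξ = X.
At extent ξ: n_Q = 1 − X; n_R = 3 − 3X; n_N = 2X; n_I = 0.648 (inert).
Total moles n_T = 4.65 − 2X.
y_i = n_i/n_T, p_i = y_i·P. K_p = p_N^2 / (p_Q p_R^3).
Equating to 0.862 bar^-2 and solving on 0 < X < 1: X = 0.314.

X = 0.314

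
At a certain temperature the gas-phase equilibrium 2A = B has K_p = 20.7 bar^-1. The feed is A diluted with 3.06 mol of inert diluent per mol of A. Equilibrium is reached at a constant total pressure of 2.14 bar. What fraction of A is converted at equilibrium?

Let X = conversion of A (basis 1 mol A); extent of reaction ξ = 0.5X.
Moles: n_A = 1 − X; n_B = 0.5X; n_I = 3.06 (inert).
Summing: n_T = 4.06 − 0.5X.
y_i = n_i/n_T, p_i = y_i·P. K_p = p_B / (p_A^2).
This yields a degree-2 equation in X; solving on (0,1), X = 0.817.

X = 0.817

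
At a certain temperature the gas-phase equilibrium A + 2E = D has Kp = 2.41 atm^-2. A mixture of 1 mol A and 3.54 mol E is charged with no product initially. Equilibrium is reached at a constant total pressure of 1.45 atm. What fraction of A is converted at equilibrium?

X = 0.702

Let X = conversion of A (basis 1 mol A); extent of reaction ξ = X.
Moles: n_A = 1 − X; n_E = 3.54 − 2X; n_D = X.
Total moles n_T = 4.54 − 2X.
Mole fractions y_i = n_i/n_T; Kp = p_D / (p_A p_E^2) with p_i = y_i·P.
Setting this equal to 2.41 atm^-2 and taking the physical root (0 < X < 1) gives X = 0.702.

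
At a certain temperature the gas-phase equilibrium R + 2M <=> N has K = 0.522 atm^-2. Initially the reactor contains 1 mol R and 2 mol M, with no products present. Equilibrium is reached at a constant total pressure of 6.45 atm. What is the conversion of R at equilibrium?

X = 0.729

Basis: 1 mol R initially; let X = conversion of R. Extent ξ = X.
Moles: n_R = 1 − X; n_M = 2 − 2X; n_N = X.
n_T = Σnᵢ = 3 − 2X.
With p_i = (n_i/n_T)P, K = p_N / (p_R p_M^2).
Setting this equal to 0.522 atm^-2 and taking the physical root (0 < X < 1) gives X = 0.729.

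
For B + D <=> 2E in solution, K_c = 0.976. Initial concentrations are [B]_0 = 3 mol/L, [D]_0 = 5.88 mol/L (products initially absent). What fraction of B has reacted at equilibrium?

Let X = conversion of B; extent ξ = 3·X mol/L.
Concentrations: [B] = 3 − 3X; [D] = 5.88 − 3X; [E] = 6X.
K_c = [E]^2 / ([B] [D]).
This equals 0.976 at X = 0.450 (the root in 0 < X < 1).

X = 0.450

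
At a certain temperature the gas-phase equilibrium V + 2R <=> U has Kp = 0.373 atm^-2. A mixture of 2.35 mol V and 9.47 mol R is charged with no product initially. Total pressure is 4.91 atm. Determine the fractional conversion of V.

Basis: 2.35 mol V initially; let X = conversion of V. Extent ξ = 2.35X.
Species balance: n_V = 2.35 − 2.35X; n_R = 9.47 − 4.7X; n_U = 2.35X.
n_T = Σnᵢ = 11.8 − 4.7X.
y_i = n_i/n_T, p_i = y_i·P. Kp = p_U / (p_V p_R^2).
This yields a degree-3 equation in X; solving on (0,1), X = 0.817.

X = 0.817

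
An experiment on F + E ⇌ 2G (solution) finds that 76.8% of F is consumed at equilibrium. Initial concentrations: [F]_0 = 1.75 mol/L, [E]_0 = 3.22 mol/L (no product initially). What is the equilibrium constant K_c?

Let X = conversion of F.
Concentrations: [F] = 1.75 − 1.75X; [E] = 3.22 − 1.75X; [G] = 3.5X.
At X = 0.768: [F] = 0.406, [E] = 1.88, [G] = 2.69.
K_c = [G]^2 / ([F] [E]) = 9.49.

K_c = 9.49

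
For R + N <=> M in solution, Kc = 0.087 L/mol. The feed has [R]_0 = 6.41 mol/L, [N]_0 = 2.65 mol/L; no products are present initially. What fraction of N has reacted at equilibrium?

Let X = conversion of N; extent ξ = 2.65·X mol/L.
Concentrations: [R] = 6.41 − 2.65X; [N] = 2.65 − 2.65X; [M] = 2.65X.
Kc = [M] / ([R] [N]).
Equating to 0.087 L/mol: the physical root is X = 0.326.

X = 0.326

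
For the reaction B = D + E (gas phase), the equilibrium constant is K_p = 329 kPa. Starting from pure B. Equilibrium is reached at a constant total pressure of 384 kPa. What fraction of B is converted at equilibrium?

X = 0.679

Take 1 mol B as basis and let X be its fractional conversion, so ξ = X.
Species balance: n_B = 1 − X; n_D = X; n_E = X.
Summing: n_T = 1 + X.
y_i = n_i/n_T, p_i = y_i·P. K_p = p_D p_E / (p_B).
This yields a degree-2 equation in X; solving on (0,1), X = 0.679.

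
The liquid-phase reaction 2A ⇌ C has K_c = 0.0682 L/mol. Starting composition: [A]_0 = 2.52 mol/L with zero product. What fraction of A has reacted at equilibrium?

X = 0.213

Let X = conversion of A; extent ξ = 2.52X/2 mol/L.
Concentrations: [A] = 2.52 − 2.52X; [C] = 1.26X.
K_c = [C] / ([A]^2).
Equating to 0.0682 L/mol: the physical root is X = 0.213.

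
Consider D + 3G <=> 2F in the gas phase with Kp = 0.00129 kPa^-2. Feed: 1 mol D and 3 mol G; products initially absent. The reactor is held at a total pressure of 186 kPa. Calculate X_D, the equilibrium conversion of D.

X = 0.679

Basis: 1 mol D initially; let X = conversion of D. Extent ξ = X.
At extent ξ: n_D = 1 − X; n_G = 3 − 3X; n_F = 2X.
n_T = Σnᵢ = 4 − 2X.
With p_i = (n_i/n_T)P, Kp = p_F^2 / (p_D p_G^3).
Equating to 0.00129 kPa^-2 and solving on 0 < X < 1: X = 0.679.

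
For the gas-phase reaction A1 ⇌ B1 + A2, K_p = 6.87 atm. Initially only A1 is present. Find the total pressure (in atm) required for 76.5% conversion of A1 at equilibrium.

P = 4.87 atm

Let X = conversion of A1 (basis 1 mol A1); extent of reaction ξ = X.
Mole table: n_A1 = 1 − X; n_B1 = X; n_A2 = X.
n_T = Σnᵢ = 1 + X.
K_p = p_B1 p_A2 / (p_A1) with p_i = (n_i/n_T)·P.
At X = 0.765: the mole-fraction product g(X) = Π y_i^ν_i = 1.411. Since K_p = g(X)·P^{1}, P = (K_p/g)^(1/1) = (6.87/1.411)^(1/1) = 4.87 atm.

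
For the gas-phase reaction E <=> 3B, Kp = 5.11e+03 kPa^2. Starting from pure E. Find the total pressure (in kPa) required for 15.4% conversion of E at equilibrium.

P = 274 kPa

Let X = conversion of E (basis 1 mol E); extent of reaction ξ = X.
Mole table: n_E = 1 − X; n_B = 3X.
Total moles n_T = 1 + 2X.
Kp = p_B^3 / (p_E) with p_i = (n_i/n_T)·P.
At X = 0.154: the mole-fraction product g(X) = Π y_i^ν_i = 0.06813. Since Kp = g(X)·P^{2}, P = (Kp/g)^(1/2) = (5.11e+03/0.06813)^(1/2) = 274 kPa.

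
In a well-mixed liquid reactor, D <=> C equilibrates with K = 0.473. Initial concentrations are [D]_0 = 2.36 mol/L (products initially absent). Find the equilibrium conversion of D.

X = 0.321

Let X = conversion of D; extent ξ = 2.36·X mol/L.
Concentrations: [D] = 2.36 − 2.36X; [C] = 2.36X.
K = [C] / ([D]).
This equals 0.473 at X = 0.321 (the root in 0 < X < 1).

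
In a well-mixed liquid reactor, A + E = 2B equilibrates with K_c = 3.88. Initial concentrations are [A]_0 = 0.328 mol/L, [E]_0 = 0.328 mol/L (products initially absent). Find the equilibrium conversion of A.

Let X = conversion of A; extent ξ = 0.328·X mol/L.
Concentrations: [A] = 0.328 − 0.328X; [E] = 0.328 − 0.328X; [B] = 0.656X.
K_c = [B]^2 / ([A] [E]).
Setting equal to 3.88 and solving for X on (0,1) gives X = 0.496.

X = 0.496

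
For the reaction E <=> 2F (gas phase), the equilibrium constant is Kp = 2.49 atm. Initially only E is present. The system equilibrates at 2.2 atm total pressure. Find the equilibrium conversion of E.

Take 1 mol E as basis and let X be its fractional conversion, so ξ = X.
Mole table: n_E = 1 − X; n_F = 2X.
n_T = Σnᵢ = 1 + X.
With p_i = (n_i/n_T)P, Kp = p_F^2 / (p_E).
Setting this equal to 2.49 atm and taking the physical root (0 < X < 1) gives X = 0.470.

X = 0.470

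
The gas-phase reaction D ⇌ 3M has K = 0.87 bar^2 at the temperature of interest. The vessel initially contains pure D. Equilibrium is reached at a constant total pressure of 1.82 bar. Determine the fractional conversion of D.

X = 0.255

Let X = conversion of D (basis 1 mol D); extent of reaction ξ = X.
Mole table: n_D = 1 − X; n_M = 3X.
n_T = Σnᵢ = 1 + 2X.
y_i = n_i/n_T, p_i = y_i·P. K = p_M^3 / (p_D).
Substituting and setting equal to 0.87 bar^2 gives a polynomial in X; the root in (0,1) is X = 0.255.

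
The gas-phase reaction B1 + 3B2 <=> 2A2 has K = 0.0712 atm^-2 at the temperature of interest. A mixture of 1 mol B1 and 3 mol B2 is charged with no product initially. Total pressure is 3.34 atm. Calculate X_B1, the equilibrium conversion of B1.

Basis: 1 mol B1 initially; let X = conversion of B1. Extent ξ = X.
Species balance: n_B1 = 1 − X; n_B2 = 3 − 3X; n_A2 = 2X.
Total moles n_T = 4 − 2X.
y_i = n_i/n_T, p_i = y_i·P. K = p_A2^2 / (p_B1 p_B2^3).
Setting this equal to 0.0712 atm^-2 and taking the physical root (0 < X < 1) gives X = 0.319.

X = 0.319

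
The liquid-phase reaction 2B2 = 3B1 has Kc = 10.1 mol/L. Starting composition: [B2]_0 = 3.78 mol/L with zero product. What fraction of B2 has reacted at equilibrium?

X = 0.546

Let X = conversion of B2; extent ξ = 3.78X/2 mol/L.
Concentrations: [B2] = 3.78 − 3.78X; [B1] = 5.67X.
Kc = [B1]^3 / ([B2]^2).
This equals 10.1 at X = 0.546 (the root in 0 < X < 1).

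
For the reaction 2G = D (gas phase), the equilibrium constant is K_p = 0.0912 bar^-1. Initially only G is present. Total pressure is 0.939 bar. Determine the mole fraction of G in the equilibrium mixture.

y_G = 0.926

Basis: 1 mol G initially; let X = conversion of G. Extent ξ = 0.5X.
Species balance: n_G = 1 − X; n_D = 0.5X.
Total moles n_T = 1 − 0.5X.
Mole fractions y_i = n_i/n_T; K_p = p_D / (p_G^2) with p_i = y_i·P.
Equating to 0.0912 bar^-1 and solving on 0 < X < 1: X = 0.137.
Then n_G = 0.863, n_T = 0.932, so y_G = 0.926.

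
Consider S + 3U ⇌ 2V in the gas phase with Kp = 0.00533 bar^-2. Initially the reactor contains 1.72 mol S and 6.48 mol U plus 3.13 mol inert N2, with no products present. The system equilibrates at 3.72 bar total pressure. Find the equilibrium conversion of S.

X = 0.125

Basis: 1.72 mol S initially; let X = conversion of S. Extent ξ = 1.72X.
Species balance: n_S = 1.72 − 1.72X; n_U = 6.48 − 5.16X; n_V = 3.44X; n_I = 3.13 (inert).
n_T = Σnᵢ = 11.3 − 3.44X.
With p_i = (n_i/n_T)P, Kp = p_V^2 / (p_S p_U^3).
Equating to 0.00533 bar^-2 and solving on 0 < X < 1: X = 0.125.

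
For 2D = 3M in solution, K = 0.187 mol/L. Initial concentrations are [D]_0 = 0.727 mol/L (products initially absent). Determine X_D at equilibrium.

Let X = conversion of D; extent ξ = 0.727X/2 mol/L.
Concentrations: [D] = 0.727 − 0.727X; [M] = 1.09X.
K = [M]^3 / ([D]^2).
Equating to 0.187 mol/L: the physical root is X = 0.326.

X = 0.326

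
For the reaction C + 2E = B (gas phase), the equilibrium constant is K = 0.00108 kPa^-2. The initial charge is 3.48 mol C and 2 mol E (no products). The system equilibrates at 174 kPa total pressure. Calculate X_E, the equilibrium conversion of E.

X = 0.814

Let X = conversion of E (basis 2 mol E); extent of reaction ξ = X.
At extent ξ: n_C = 3.48 − X; n_E = 2 − 2X; n_B = X.
Total moles n_T = 5.48 − 2X.
Mole fractions y_i = n_i/n_T; K = p_B / (p_C p_E^2) with p_i = y_i·P.
Equating to 0.00108 kPa^-2 and solving on 0 < X < 1: X = 0.814.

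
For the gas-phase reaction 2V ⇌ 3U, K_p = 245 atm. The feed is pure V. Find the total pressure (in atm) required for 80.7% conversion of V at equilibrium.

Basis: 1 mol V initially; let X = conversion of V. Extent ξ = 0.5X.
Moles: n_V = 1 − X; n_U = 1.5X.
Summing: n_T = 1 + 0.5X.
K_p = p_U^3 / (p_V^2) with p_i = (n_i/n_T)·P.
At X = 0.807: the mole-fraction product g(X) = Π y_i^ν_i = 33.93. Since K_p = g(X)·P^{1}, P = (K_p/g)^(1/1) = (245/33.93)^(1/1) = 7.22 atm.

P = 7.22 atm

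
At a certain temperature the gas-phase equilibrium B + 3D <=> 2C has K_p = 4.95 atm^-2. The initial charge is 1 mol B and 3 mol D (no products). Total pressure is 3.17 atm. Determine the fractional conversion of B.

Let X = conversion of B (basis 1 mol B); extent of reaction ξ = X.
Moles: n_B = 1 − X; n_D = 3 − 3X; n_C = 2X.
Summing: n_T = 4 − 2X.
y_i = n_i/n_T, p_i = y_i·P. K_p = p_C^2 / (p_B p_D^3).
Substituting and setting equal to 4.95 atm^-2 gives a polynomial in X; the root in (0,1) is X = 0.686.

X = 0.686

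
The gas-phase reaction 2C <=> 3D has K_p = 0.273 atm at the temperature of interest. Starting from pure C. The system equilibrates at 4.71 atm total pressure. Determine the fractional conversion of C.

X = 0.225

Basis: 1 mol C initially; let X = conversion of C. Extent ξ = 0.5X.
At extent ξ: n_C = 1 − X; n_D = 1.5X.
Summing: n_T = 1 + 0.5X.
Mole fractions y_i = n_i/n_T; K_p = p_D^3 / (p_C^2) with p_i = y_i·P.
This yields a degree-3 equation in X; solving on (0,1), X = 0.225.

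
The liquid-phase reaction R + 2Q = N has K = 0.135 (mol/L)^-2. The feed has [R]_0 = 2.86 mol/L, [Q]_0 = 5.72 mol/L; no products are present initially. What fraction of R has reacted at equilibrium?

X = 0.512

Let X = conversion of R; extent ξ = 2.86·X mol/L.
Concentrations: [R] = 2.86 − 2.86X; [Q] = 5.72 − 5.72X; [N] = 2.86X.
K = [N] / ([R] [Q]^2).
Setting equal to 0.135 and solving for X on (0,1) gives X = 0.512.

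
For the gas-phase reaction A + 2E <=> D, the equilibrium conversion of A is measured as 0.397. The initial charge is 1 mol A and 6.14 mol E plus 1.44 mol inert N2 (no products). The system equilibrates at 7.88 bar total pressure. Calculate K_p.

K_p = 0.0225 bar^-2

Basis: 1 mol A initially; let X = conversion of A. Extent ξ = X.
Species balance: n_A = 1 − X; n_E = 6.14 − 2X; n_D = X; n_I = 1.44 (inert).
n_T = Σnᵢ = 8.58 − 2X.
At X = 0.397: n_A = 0.603, n_E = 5.35, n_D = 0.397, n_T = 7.79.
p_i = (n_i/n_T)·P. K_p = p_D / (p_A p_E^2) = 0.0225 bar^-2.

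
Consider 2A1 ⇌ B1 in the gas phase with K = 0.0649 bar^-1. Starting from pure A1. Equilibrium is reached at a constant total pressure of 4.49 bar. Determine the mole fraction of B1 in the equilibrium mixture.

y_B1 = 0.191

Let X = conversion of A1 (basis 1 mol A1); extent of reaction ξ = 0.5X.
At extent ξ: n_A1 = 1 − X; n_B1 = 0.5X.
n_T = Σnᵢ = 1 − 0.5X.
With p_i = (n_i/n_T)P, K = p_B1 / (p_A1^2).
Setting this equal to 0.0649 bar^-1 and taking the physical root (0 < X < 1) gives X = 0.320.
Then n_B1 = 0.16, n_T = 0.84, so y_B1 = 0.191.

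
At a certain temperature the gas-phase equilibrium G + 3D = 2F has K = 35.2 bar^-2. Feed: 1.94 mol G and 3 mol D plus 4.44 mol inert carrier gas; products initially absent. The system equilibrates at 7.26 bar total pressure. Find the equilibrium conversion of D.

Basis: 3 mol D initially; let X = conversion of D. Extent ξ = X.
Mole table: n_G = 1.94 − X; n_D = 3 − 3X; n_F = 2X; n_I = 4.44 (inert).
n_T = Σnᵢ = 9.38 − 2X.
y_i = n_i/n_T, p_i = y_i·P. K = p_F^2 / (p_G p_D^3).
This yields a degree-4 equation in X; solving on (0,1), X = 0.853.

X = 0.853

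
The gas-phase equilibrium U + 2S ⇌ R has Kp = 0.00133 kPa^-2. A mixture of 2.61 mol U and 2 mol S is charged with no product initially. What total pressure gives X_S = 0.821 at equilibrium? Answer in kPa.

P = 154 kPa

Basis: 2 mol S initially; let X = conversion of S. Extent ξ = X.
Mole table: n_U = 2.61 − X; n_S = 2 − 2X; n_R = X.
Summing: n_T = 4.61 − 2X.
Kp = p_R / (p_U p_S^2) with p_i = (n_i/n_T)·P.
At X = 0.821: the mole-fraction product g(X) = Π y_i^ν_i = 31.54. Since Kp = g(X)·P^{-2}, P = (g/Kp)^(1/2) = (31.54/0.00133)^(1/2) = 154 kPa.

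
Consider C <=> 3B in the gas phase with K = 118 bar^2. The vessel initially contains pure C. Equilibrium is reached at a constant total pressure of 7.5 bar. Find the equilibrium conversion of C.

Let X = conversion of C (basis 1 mol C); extent of reaction ξ = X.
At extent ξ: n_C = 1 − X; n_B = 3X.
Summing: n_T = 1 + 2X.
y_i = n_i/n_T, p_i = y_i·P. K = p_B^3 / (p_C).
Equating to 118 bar^2 and solving on 0 < X < 1: X = 0.537.

X = 0.537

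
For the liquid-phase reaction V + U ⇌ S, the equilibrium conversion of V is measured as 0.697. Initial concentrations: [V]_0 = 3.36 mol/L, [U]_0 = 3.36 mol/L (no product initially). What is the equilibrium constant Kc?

Kc = 2.26 L/mol

Let X = conversion of V.
Concentrations: [V] = 3.36 − 3.36X; [U] = 3.36 − 3.36X; [S] = 3.36X.
At X = 0.697: [V] = 1.02, [U] = 1.02, [S] = 2.34.
Kc = [S] / ([V] [U]) = 2.26 L/mol.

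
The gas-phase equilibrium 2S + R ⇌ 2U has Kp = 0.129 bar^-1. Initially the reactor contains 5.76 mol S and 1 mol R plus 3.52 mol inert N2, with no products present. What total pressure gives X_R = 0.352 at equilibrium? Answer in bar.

Let X = conversion of R (basis 1 mol R); extent of reaction ξ = X.
Mole table: n_S = 5.76 − 2X; n_R = 1 − X; n_U = 2X; n_I = 3.52 (inert).
n_T = Σnᵢ = 10.3 − X.
Kp = p_U^2 / (p_S^2 p_R) with p_i = (n_i/n_T)·P.
At X = 0.352: the mole-fraction product g(X) = Π y_i^ν_i = 0.297. Since Kp = g(X)·P^{-1}, P = (g/Kp)^(1/1) = (0.297/0.129)^(1/1) = 2.3 bar.

P = 2.3 bar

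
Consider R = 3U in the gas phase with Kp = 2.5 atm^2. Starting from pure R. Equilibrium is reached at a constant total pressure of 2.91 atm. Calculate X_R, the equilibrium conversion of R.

X = 0.266

Take 1 mol R as basis and let X be its fractional conversion, so ξ = X.
At extent ξ: n_R = 1 − X; n_U = 3X.
n_T = Σnᵢ = 1 + 2X.
y_i = n_i/n_T, p_i = y_i·P. Kp = p_U^3 / (p_R).
Substituting and setting equal to 2.5 atm^2 gives a polynomial in X; the root in (0,1) is X = 0.266.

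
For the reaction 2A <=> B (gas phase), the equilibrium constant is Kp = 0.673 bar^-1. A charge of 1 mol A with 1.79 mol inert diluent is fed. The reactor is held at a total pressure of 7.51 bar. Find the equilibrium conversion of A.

X = 0.612

Let X = conversion of A (basis 1 mol A); extent of reaction ξ = 0.5X.
Species balance: n_A = 1 − X; n_B = 0.5X; n_I = 1.79 (inert).
Total moles n_T = 2.79 − 0.5X.
Mole fractions y_i = n_i/n_T; Kp = p_B / (p_A^2) with p_i = y_i·P.
Setting this equal to 0.673 bar^-1 and taking the physical root (0 < X < 1) gives X = 0.612.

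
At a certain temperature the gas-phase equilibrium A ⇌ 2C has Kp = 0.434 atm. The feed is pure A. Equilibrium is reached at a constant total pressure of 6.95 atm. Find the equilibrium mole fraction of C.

Basis: 1 mol A initially; let X = conversion of A. Extent ξ = X.
At extent ξ: n_A = 1 − X; n_C = 2X.
Summing: n_T = 1 + X.
Mole fractions y_i = n_i/n_T; Kp = p_C^2 / (p_A) with p_i = y_i·P.
This yields a degree-2 equation in X; solving on (0,1), X = 0.124.
Then n_C = 0.248, n_T = 1.12, so y_C = 0.221.

y_C = 0.221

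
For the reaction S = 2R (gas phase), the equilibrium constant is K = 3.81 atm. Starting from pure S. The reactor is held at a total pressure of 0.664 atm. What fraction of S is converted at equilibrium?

X = 0.768

Let X = conversion of S (basis 1 mol S); extent of reaction ξ = X.
At extent ξ: n_S = 1 − X; n_R = 2X.
Total moles n_T = 1 + X.
Mole fractions y_i = n_i/n_T; K = p_R^2 / (p_S) with p_i = y_i·P.
Equating to 3.81 atm and solving on 0 < X < 1: X = 0.768.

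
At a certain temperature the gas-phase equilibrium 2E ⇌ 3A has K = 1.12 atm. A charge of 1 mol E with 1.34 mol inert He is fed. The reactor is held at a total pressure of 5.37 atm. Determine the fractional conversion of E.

X = 0.388

Take 1 mol E as basis and let X be its fractional conversion, so ξ = 0.5X.
At extent ξ: n_E = 1 − X; n_A = 1.5X; n_I = 1.34 (inert).
Total moles n_T = 2.34 + 0.5X.
y_i = n_i/n_T, p_i = y_i·P. K = p_A^3 / (p_E^2).
This yields a degree-3 equation in X; solving on (0,1), X = 0.388.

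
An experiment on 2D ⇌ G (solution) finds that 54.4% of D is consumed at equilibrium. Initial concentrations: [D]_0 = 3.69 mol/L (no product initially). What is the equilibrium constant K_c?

K_c = 0.354 L/mol

Let X = conversion of D.
Concentrations: [D] = 3.69 − 3.69X; [G] = 1.84X.
At X = 0.544: [D] = 1.68, [G] = 1.
K_c = [G] / ([D]^2) = 0.354 L/mol.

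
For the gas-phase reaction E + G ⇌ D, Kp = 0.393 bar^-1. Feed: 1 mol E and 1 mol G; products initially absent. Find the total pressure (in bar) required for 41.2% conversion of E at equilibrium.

P = 4.82 bar

Basis: 1 mol E initially; let X = conversion of E. Extent ξ = X.
Mole table: n_E = 1 − X; n_G = 1 − X; n_D = X.
Total moles n_T = 2 − X.
Kp = p_D / (p_E p_G) with p_i = (n_i/n_T)·P.
At X = 0.412: the mole-fraction product g(X) = Π y_i^ν_i = 1.892. Since Kp = g(X)·P^{-1}, P = (g/Kp)^(1/1) = (1.892/0.393)^(1/1) = 4.82 bar.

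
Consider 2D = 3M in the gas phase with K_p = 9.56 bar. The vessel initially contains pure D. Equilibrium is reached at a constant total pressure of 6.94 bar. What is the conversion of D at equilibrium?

X = 0.502

Take 1 mol D as basis and let X be its fractional conversion, so ξ = 0.5X.
Moles: n_D = 1 − X; n_M = 1.5X.
Total moles n_T = 1 + 0.5X.
With p_i = (n_i/n_T)P, K_p = p_M^3 / (p_D^2).
This yields a degree-3 equation in X; solving on (0,1), X = 0.502.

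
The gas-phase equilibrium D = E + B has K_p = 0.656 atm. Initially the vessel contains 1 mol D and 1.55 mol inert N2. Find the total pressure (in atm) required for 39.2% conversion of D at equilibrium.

P = 7.64 atm

Take 1 mol D as basis and let X be its fractional conversion, so ξ = X.
At extent ξ: n_D = 1 − X; n_E = X; n_B = X; n_I = 1.55 (inert).
n_T = Σnᵢ = 2.55 + X.
K_p = p_E p_B / (p_D) with p_i = (n_i/n_T)·P.
At X = 0.392: the mole-fraction product g(X) = Π y_i^ν_i = 0.08591. Since K_p = g(X)·P^{1}, P = (K_p/g)^(1/1) = (0.656/0.08591)^(1/1) = 7.64 atm.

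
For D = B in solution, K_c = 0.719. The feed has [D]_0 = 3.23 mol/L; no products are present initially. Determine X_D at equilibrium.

Let X = conversion of D; extent ξ = 3.23·X mol/L.
Concentrations: [D] = 3.23 − 3.23X; [B] = 3.23X.
K_c = [B] / ([D]).
Solving K_c = 0.719 for X ∈ (0,1): X = 0.418.

X = 0.418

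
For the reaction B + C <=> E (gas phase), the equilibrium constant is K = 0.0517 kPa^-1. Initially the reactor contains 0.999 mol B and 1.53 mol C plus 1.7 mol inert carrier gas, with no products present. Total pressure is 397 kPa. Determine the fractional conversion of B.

X = 0.812

Basis: 0.999 mol B initially; let X = conversion of B. Extent ξ = 0.999X.
Moles: n_B = 0.999 − 0.999X; n_C = 1.53 − 0.999X; n_E = 0.999X; n_I = 1.7 (inert).
Summing: n_T = 4.23 − 0.999X.
y_i = n_i/n_T, p_i = y_i·P. K = p_E / (p_B p_C).
Substituting and setting equal to 0.0517 kPa^-1 gives a polynomial in X; the root in (0,1) is X = 0.812.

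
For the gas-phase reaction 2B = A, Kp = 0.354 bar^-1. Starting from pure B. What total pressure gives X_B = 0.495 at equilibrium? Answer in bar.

Take 1 mol B as basis and let X be its fractional conversion, so ξ = 0.5X.
Moles: n_B = 1 − X; n_A = 0.5X.
Total moles n_T = 1 − 0.5X.
Kp = p_A / (p_B^2) with p_i = (n_i/n_T)·P.
At X = 0.495: the mole-fraction product g(X) = Π y_i^ν_i = 0.7303. Since Kp = g(X)·P^{-1}, P = (g/Kp)^(1/1) = (0.7303/0.354)^(1/1) = 2.06 bar.

P = 2.06 bar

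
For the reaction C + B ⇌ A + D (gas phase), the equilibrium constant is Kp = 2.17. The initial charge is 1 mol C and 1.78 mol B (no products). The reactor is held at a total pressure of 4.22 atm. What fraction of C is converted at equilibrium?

Take 1 mol C as basis and let X be its fractional conversion, so ξ = X.
Mole table: n_C = 1 − X; n_B = 1.78 − X; n_A = X; n_D = X.
n_T stays at 2.78 (no change in mole number).
Mole fractions y_i = n_i/n_T; Kp = p_A p_D / (p_C p_B) with p_i = y_i·P.
Equating to 2.17 and solving on 0 < X < 1: X = 0.749.

X = 0.749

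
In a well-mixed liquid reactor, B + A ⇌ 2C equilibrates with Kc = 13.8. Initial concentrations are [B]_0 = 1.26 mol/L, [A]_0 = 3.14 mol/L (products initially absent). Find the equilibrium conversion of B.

X = 0.866

Let X = conversion of B; extent ξ = 1.26·X mol/L.
Concentrations: [B] = 1.26 − 1.26X; [A] = 3.14 − 1.26X; [C] = 2.52X.
Kc = [C]^2 / ([B] [A]).
Solving Kc = 13.8 for X ∈ (0,1): X = 0.866.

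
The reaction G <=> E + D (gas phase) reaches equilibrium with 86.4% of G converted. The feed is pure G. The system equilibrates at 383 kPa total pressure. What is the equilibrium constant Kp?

Take 1 mol G as basis and let X be its fractional conversion, so ξ = X.
Mole table: n_G = 1 − X; n_E = X; n_D = X.
Summing: n_T = 1 + X.
At X = 0.864: n_G = 0.136, n_E = 0.864, n_D = 0.864, n_T = 1.86.
p_i = (n_i/n_T)·P. Kp = p_E p_D / (p_G) = 1.13e+03 kPa.

Kp = 1.13e+03 kPa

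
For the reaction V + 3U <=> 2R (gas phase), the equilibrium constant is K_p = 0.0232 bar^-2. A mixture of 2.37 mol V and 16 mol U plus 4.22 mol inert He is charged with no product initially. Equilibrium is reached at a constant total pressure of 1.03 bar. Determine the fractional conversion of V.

Let X = conversion of V (basis 2.37 mol V); extent of reaction ξ = 2.37X.
At extent ξ: n_V = 2.37 − 2.37X; n_U = 16 − 7.11X; n_R = 4.74X; n_I = 4.22 (inert).
Total moles n_T = 22.6 − 4.74X.
Mole fractions y_i = n_i/n_T; K_p = p_R^2 / (p_V p_U^3) with p_i = y_i·P.
Substituting and setting equal to 0.0232 bar^-2 gives a polynomial in X; the root in (0,1) is X = 0.127.

X = 0.127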